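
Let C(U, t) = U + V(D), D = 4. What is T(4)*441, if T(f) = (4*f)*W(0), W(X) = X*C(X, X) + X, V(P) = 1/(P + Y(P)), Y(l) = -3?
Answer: 0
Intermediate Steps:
V(P) = 1/(-3 + P) (V(P) = 1/(P - 3) = 1/(-3 + P))
C(U, t) = 1 + U (C(U, t) = U + 1/(-3 + 4) = U + 1/1 = U + 1 = 1 + U)
W(X) = X + X*(1 + X) (W(X) = X*(1 + X) + X = X + X*(1 + X))
T(f) = 0 (T(f) = (4*f)*(0*(2 + 0)) = (4*f)*(0*2) = (4*f)*0 = 0)
T(4)*441 = 0*441 = 0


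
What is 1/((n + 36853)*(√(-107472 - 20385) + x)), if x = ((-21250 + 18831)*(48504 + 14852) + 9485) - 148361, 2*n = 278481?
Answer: -306794080/8287189693974815192459 - 2*I*√127857/8287189693974815192459 ≈ -3.702e-14 - 8.6295e-20*I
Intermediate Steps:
n = 278481/2 (n = (½)*278481 = 278481/2 ≈ 1.3924e+5)
x = -153397040 (x = (-2419*63356 + 9485) - 148361 = (-153258164 + 9485) - 148361 = -153248679 - 148361 = -153397040)
1/((n + 36853)*(√(-107472 - 20385) + x)) = 1/((278481/2 + 36853)*(√(-107472 - 20385) - 153397040)) = 1/(352187*(√(-127857) - 153397040)/2) = 1/(352187*(I*√127857 - 153397040)/2) = 1/(352187*(-153397040 + I*√127857)/2) = 1/(-27012221663240 + 352187*I*√127857/2)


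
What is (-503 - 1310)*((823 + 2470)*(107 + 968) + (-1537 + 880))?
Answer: -6416783534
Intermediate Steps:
(-503 - 1310)*((823 + 2470)*(107 + 968) + (-1537 + 880)) = -1813*(3293*1075 - 657) = -1813*(3539975 - 657) = -1813*3539318 = -6416783534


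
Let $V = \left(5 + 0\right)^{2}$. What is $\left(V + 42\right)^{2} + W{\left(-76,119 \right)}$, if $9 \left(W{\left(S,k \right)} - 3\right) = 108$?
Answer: $4504$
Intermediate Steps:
$W{\left(S,k \right)} = 15$ ($W{\left(S,k \right)} = 3 + \frac{1}{9} \cdot 108 = 3 + 12 = 15$)
$V = 25$ ($V = 5^{2} = 25$)
$\left(V + 42\right)^{2} + W{\left(-76,119 \right)} = \left(25 + 42\right)^{2} + 15 = 67^{2} + 15 = 4489 + 15 = 4504$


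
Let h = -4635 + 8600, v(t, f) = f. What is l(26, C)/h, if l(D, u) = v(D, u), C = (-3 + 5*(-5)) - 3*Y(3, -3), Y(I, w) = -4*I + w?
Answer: 17/3965 ≈ 0.0042875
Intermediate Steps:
Y(I, w) = w - 4*I
C = 17 (C = (-3 + 5*(-5)) - 3*(-3 - 4*3) = (-3 - 25) - 3*(-3 - 12) = -28 - 3*(-15) = -28 + 45 = 17)
h = 3965
l(D, u) = u
l(26, C)/h = 17/3965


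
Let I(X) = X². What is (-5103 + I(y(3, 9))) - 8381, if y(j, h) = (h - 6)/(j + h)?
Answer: -215743/16 ≈ -13484.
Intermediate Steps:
y(j, h) = (-6 + h)/(h + j)
(-5103 + I(y(3, 9))) - 8381 = (-5103 + ((-6 + 9)/(9 + 3))²) - 8381 = (-5103 + (3/12)²) - 8381 = (-5103 + ((1/12)*3)²) - 8381 = (-5103 + (¼)²) - 8381 = (-5103 + 1/16) - 8381 = -81647/16 - 8381 = -215743/16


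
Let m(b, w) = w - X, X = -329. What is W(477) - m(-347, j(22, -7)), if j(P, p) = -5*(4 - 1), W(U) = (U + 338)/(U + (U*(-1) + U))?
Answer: -148963/477 ≈ -312.29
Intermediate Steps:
W(U) = (338 + U)/U (W(U) = (338 + U)/(U + (-U + U)) = (338 + U)/(U + 0) = (338 + U)/U)
j(P, p) = -15 (j(P, p) = -5*3 = -15)
m(b, w) = 329 + w (m(b, w) = w - 1*(-329) = w + 329 = 329 + w)
W(477) - m(-347, j(22, -7)) = (338 + 477)/477 - (329 - 15) = (1/477)*815 - 1*314 = 815/477 - 314 = -148963/477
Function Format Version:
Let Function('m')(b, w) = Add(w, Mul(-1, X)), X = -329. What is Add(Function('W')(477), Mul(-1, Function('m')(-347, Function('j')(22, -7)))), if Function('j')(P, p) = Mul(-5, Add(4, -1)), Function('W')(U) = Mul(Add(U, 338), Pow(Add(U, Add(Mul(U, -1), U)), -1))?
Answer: Rational(-148963, 477) ≈ -312.29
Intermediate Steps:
Function('W')(U) = Mul(Pow(U, -1), Add(338, U)) (Function('W')(U) = Mul(Add(338, U), Pow(Add(U, Add(Mul(-1, U), U)), -1)) = Mul(Add(338, U), Pow(Add(U, 0), -1)) = Mul(Add(338, U), Pow(U, -1)) = Mul(Pow(U, -1), Add(338, U)))
Function('j')(P, p) = -15 (Function('j')(P, p) = Mul(-5, 3) = -15)
Function('m')(b, w) = Add(329, w) (Function('m')(b, w) = Add(w, Mul(-1, -329)) = Add(w, 329) = Add(329, w))
Add(Function('W')(477), Mul(-1, Function('m')(-347, Function('j')(22, -7)))) = Add(Mul(Pow(477, -1), Add(338, 477)), Mul(-1, Add(329, -15))) = Add(Mul(Rational(1, 477), 815), Mul(-1, 314)) = Add(Rational(815, 477), -314) = Rational(-148963, 477)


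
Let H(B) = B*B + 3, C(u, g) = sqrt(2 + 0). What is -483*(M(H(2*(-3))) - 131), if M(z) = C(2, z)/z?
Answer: 63273 - 161*sqrt(2)/13 ≈ 63256.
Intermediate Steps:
C(u, g) = sqrt(2)
H(B) = 3 + B**2 (H(B) = B**2 + 3 = 3 + B**2)
M(z) = sqrt(2)/z
-483*(M(H(2*(-3))) - 131) = -483*(sqrt(2)/(3 + (2*(-3))**2) - 131) = -483*(sqrt(2)/(3 + (-6)**2) - 131) = -483*(sqrt(2)/(3 + 36) - 131) = -483*(sqrt(2)/39 - 131) = -483*(-131 + sqrt(2)/39) = 63273 - 161*sqrt(2)/13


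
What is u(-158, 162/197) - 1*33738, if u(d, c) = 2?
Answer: -33736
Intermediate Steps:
u(-158, 162/197) - 1*33738 = 2 - 1*33738 = 2 - 33738 = -33736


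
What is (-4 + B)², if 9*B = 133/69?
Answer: 5527201/385641 ≈ 14.333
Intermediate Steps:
B = 133/621 (B = (133/69)/9 = (133*(1/69))/9 = (⅑)*(133/69) = 133/621 ≈ 0.21417)
(-4 + B)² = (-4 + 133/621)² = (-2351/621)² = 5527201/385641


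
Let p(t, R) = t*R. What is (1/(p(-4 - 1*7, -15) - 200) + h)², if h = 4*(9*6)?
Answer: 57138481/1225 ≈ 46644.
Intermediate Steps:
p(t, R) = R*t
h = 216 (h = 4*54 = 216)
(1/(p(-4 - 1*7, -15) - 200) + h)² = (1/(-15*(-4 - 1*7) - 200) + 216)² = (1/(-15*(-4 - 7) - 200) + 216)² = (1/(-15*(-11) - 200) + 216)² = (1/(165 - 200) + 216)² = (1/(-35) + 216)² = (-1/35 + 216)² = (7559/35)² = 57138481/1225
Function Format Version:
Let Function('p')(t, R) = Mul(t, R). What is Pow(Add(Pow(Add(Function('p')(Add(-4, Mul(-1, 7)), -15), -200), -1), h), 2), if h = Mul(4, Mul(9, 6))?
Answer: Rational(57138481, 1225) ≈ 46644.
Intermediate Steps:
Function('p')(t, R) = Mul(R, t)
h = 216 (h = Mul(4, 54) = 216)
Pow(Add(Pow(Add(Function('p')(Add(-4, Mul(-1, 7)), -15), -200), -1), h), 2) = Pow(Add(Pow(Add(Mul(-15, Add(-4, Mul(-1, 7))), -200), -1), 216), 2) = Pow(Add(Pow(Add(Mul(-15, Add(-4, -7)), -200), -1), 216), 2) = Pow(Add(Pow(Add(Mul(-15, -11), -200), -1), 216), 2) = Pow(Add(Pow(Add(165, -200), -1), 216), 2) = Pow(Add(Pow(-35, -1), 216), 2) = Pow(Add(Rational(-1, 35), 216), 2) = Pow(Rational(7559, 35), 2) = Rational(57138481, 1225)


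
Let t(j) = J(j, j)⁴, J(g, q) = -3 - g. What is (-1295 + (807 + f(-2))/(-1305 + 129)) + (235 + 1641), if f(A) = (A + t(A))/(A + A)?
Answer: 2729795/4704 ≈ 580.31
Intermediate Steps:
t(j) = (-3 - j)⁴
f(A) = (A + (3 + A)⁴)/(2*A) (f(A) = (A + (3 + A)⁴)/(A + A) = (A + (3 + A)⁴)/((2*A)) = (A + (3 + A)⁴)*(1/(2*A)) = (A + (3 + A)⁴)/(2*A))
(-1295 + (807 + f(-2))/(-1305 + 129)) + (235 + 1641) = (-1295 + (807 + (½)*(-2 + (3 - 2)⁴)/(-2))/(-1305 + 129)) + (235 + 1641) = (-1295 + (807 + (½)*(-½)*(-2 + 1⁴))/(-1176)) + 1876 = (-1295 + (807 + (½)*(-½)*(-2 + 1))*(-1/1176)) + 1876 = (-1295 + (807 + (½)*(-½)*(-1))*(-1/1176)) + 1876 = (-1295 + (807 + ¼)*(-1/1176)) + 1876 = (-1295 + (3229/4)*(-1/1176)) + 1876 = (-1295 - 3229/4704) + 1876 = -6094909/4704 + 1876 = 2729795/4704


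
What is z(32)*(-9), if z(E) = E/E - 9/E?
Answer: -207/32 ≈ -6.4688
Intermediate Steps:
z(E) = 1 - 9/E
z(32)*(-9) = ((-9 + 32)/32)*(-9) = ((1/32)*23)*(-9) = (23/32)*(-9) = -207/32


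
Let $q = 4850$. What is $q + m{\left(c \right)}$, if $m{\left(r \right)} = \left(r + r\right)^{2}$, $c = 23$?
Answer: $6966$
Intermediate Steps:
$m{\left(r \right)} = 4 r^{2}$ ($m{\left(r \right)} = \left(2 r\right)^{2} = 4 r^{2}$)
$q + m{\left(c \right)} = 4850 + 4 \cdot 23^{2} = 4850 + 4 \cdot 529 = 4850 + 2116 = 6966$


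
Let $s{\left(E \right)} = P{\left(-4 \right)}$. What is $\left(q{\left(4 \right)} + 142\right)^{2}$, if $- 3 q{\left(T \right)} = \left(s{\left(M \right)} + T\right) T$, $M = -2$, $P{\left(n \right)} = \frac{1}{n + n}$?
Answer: $\frac{674041}{36} \approx 18723.0$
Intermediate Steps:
$P{\left(n \right)} = \frac{1}{2 n}$
$s{\left(E \right)} = - \frac{1}{8}$ ($s{\left(E \right)} = \frac{1}{2 \left(-4\right)} = \frac{1}{2} \left(- \frac{1}{4}\right) = - \frac{1}{8}$)
$q{\left(T \right)} = - \frac{T \left(- \frac{1}{8} + T\right)}{3}$ ($q{\left(T \right)} = - \frac{\left(- \frac{1}{8} + T\right) T}{3} = - \frac{T \left(- \frac{1}{8} + T\right)}{3}$)
$\left(q{\left(4 \right)} + 142\right)^{2} = \left(\frac{1}{24} \cdot 4 \left(1 - 32\right) + 142\right)^{2} = \left(\frac{1}{24} \cdot 4 \left(-31\right) + 142\right)^{2} = \left(- \frac{31}{6} + 142\right)^{2} = \left(\frac{821}{6}\right)^{2} = \frac{674041}{36}$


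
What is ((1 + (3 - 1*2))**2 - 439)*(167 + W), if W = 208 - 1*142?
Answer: -101355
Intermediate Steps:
W = 66 (W = 208 - 142 = 66)
((1 + (3 - 1*2))**2 - 439)*(167 + W) = ((1 + (3 - 1*2))**2 - 439)*(167 + 66) = ((1 + (3 - 2))**2 - 439)*233 = ((1 + 1)**2 - 439)*233 = (2**2 - 439)*233 = (4 - 439)*233 = -435*233 = -101355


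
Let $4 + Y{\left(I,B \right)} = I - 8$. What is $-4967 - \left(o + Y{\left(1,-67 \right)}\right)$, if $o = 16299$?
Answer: $-21255$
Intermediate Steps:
$Y{\left(I,B \right)} = -12 + I$ ($Y{\left(I,B \right)} = -4 + \left(I - 8\right) = -4 + \left(-8 + I\right) = -12 + I$)
$-4967 - \left(o + Y{\left(1,-67 \right)}\right) = -4967 - \left(16299 + \left(-12 + 1\right)\right) = -4967 - \left(16299 - 11\right) = -4967 - 16288 = -21255$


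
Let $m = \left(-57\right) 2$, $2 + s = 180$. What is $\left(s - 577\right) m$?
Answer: $45486$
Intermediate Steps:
$s = 178$ ($s = -2 + 180 = 178$)
$m = -114$
$\left(s - 577\right) m = \left(178 - 577\right) \left(-114\right) = \left(-399\right) \left(-114\right) = 45486$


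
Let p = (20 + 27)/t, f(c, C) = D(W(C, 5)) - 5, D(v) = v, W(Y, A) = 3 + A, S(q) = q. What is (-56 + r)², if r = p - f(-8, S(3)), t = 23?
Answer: 1716100/529 ≈ 3244.0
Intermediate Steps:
f(c, C) = 3 (f(c, C) = (3 + 5) - 5 = 8 - 5 = 3)
p = 47/23 (p = (20 + 27)/23 = 47*(1/23) = 47/23 ≈ 2.0435)
r = -22/23 (r = 47/23 - 1*3 = 47/23 - 3 = -22/23 ≈ -0.95652)
(-56 + r)² = (-56 - 22/23)² = (-1310/23)² = 1716100/529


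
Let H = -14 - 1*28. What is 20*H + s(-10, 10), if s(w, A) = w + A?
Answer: -840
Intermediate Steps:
s(w, A) = A + w
H = -42 (H = -14 - 28 = -42)
20*H + s(-10, 10) = 20*(-42) + (10 - 10) = -840 + 0 = -840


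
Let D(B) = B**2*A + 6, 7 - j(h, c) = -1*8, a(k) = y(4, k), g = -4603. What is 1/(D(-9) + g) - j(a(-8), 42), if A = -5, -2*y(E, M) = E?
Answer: -75031/5002 ≈ -15.000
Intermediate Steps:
y(E, M) = -E/2
a(k) = -2 (a(k) = -1/2*4 = -2)
j(h, c) = 15 (j(h, c) = 7 - (-1)*8 = 7 - 1*(-8) = 7 + 8 = 15)
D(B) = 6 - 5*B**2 (D(B) = B**2*(-5) + 6 = -5*B**2 + 6 = 6 - 5*B**2)
1/(D(-9) + g) - j(a(-8), 42) = 1/((6 - 5*(-9)**2) - 4603) - 1*15 = 1/((6 - 5*81) - 4603) - 15 = 1/((6 - 405) - 4603) - 15 = 1/(-399 - 4603) - 15 = 1/(-5002) - 15 = -1/5002 - 15 = -75031/5002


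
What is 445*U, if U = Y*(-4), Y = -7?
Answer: 12460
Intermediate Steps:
U = 28 (U = -7*(-4) = 28)
445*U = 445*28 = 12460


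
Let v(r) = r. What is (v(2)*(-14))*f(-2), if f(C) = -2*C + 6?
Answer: -280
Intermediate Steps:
f(C) = 6 - 2*C
(v(2)*(-14))*f(-2) = (2*(-14))*(6 - 2*(-2)) = -28*(6 + 4) = -28*10 = -280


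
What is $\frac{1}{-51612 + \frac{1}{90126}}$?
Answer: $- \frac{90126}{4651583111} \approx -1.9375 \cdot 10^{-5}$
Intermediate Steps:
$\frac{1}{-51612 + \frac{1}{90126}} = \frac{1}{- \frac{4651583111}{90126}} = - \frac{90126}{4651583111}$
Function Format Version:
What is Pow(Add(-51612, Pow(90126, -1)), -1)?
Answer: Rational(-90126, 4651583111) ≈ -1.9375e-5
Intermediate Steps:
Pow(Add(-51612, Pow(90126, -1)), -1) = Pow(Add(-51612, Rational(1, 90126)), -1) = Pow(Rational(-4651583111, 90126), -1) = Rational(-90126, 4651583111)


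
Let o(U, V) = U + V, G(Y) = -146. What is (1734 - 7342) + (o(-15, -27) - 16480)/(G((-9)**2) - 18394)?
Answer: -51977899/9270 ≈ -5607.1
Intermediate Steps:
(1734 - 7342) + (o(-15, -27) - 16480)/(G((-9)**2) - 18394) = (1734 - 7342) + ((-15 - 27) - 16480)/(-146 - 18394) = -5608 + (-42 - 16480)/(-18540) = -5608 - 16522*(-1/18540) = -5608 + 8261/9270 = -51977899/9270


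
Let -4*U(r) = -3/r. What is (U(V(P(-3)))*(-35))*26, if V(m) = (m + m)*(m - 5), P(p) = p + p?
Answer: -455/88 ≈ -5.1705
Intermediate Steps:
P(p) = 2*p
V(m) = 2*m*(-5 + m) (V(m) = (2*m)*(-5 + m) = 2*m*(-5 + m))
U(r) = 3/(4*r) (U(r) = -(-3)/(4*r) = 3/(4*r))
(U(V(P(-3)))*(-35))*26 = ((3/(4*((2*(2*(-3))*(-5 + 2*(-3))))))*(-35))*26 = ((3/(4*((2*(-6)*(-5 - 6)))))*(-35))*26 = ((3/(4*((2*(-6)*(-11)))))*(-35))*26 = (((¾)/132)*(-35))*26 = (((¾)*(1/132))*(-35))*26 = ((1/176)*(-35))*26 = -35/176*26 = -455/88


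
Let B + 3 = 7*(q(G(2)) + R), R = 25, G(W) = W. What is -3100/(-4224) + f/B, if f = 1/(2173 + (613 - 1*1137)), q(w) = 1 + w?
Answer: 246650231/336079392 ≈ 0.73390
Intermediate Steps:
B = 193 (B = -3 + 7*((1 + 2) + 25) = -3 + 7*(3 + 25) = -3 + 7*28 = -3 + 196 = 193)
f = 1/1649 (f = 1/(2173 + (613 - 1137)) = 1/(2173 - 524) = 1/1649 ≈ 0.00060643)
-3100/(-4224) + f/B = -3100/(-4224) + (1/1649)/193 = -3100*(-1/4224) + (1/1649)*(1/193) = 775/1056 + 1/318257 = 246650231/336079392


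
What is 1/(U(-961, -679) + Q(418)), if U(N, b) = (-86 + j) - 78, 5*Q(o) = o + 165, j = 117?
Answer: 5/348 ≈ 0.014368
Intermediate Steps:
Q(o) = 33 + o/5 (Q(o) = (o + 165)/5 = (165 + o)/5 = 33 + o/5)
U(N, b) = -47 (U(N, b) = (-86 + 117) - 78 = 31 - 78 = -47)
1/(U(-961, -679) + Q(418)) = 1/(-47 + (33 + (⅕)*418)) = 1/(-47 + (33 + 418/5)) = 1/(-47 + 583/5) = 1/(348/5) = 5/348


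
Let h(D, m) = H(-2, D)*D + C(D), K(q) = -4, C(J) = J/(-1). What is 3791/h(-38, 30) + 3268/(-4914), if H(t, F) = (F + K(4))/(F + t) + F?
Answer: 23193652/11810799 ≈ 1.9638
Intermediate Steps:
C(J) = -J (C(J) = J*(-1) = -J)
H(t, F) = F + (-4 + F)/(F + t) (H(t, F) = (F - 4)/(F + t) + F = (-4 + F)/(F + t) + F = F + (-4 + F)/(F + t))
h(D, m) = -D + D*(-4 + D**2 - D)/(-2 + D) (h(D, m) = ((-4 + D + D**2 + D*(-2))/(D - 2))*D - D = ((-4 + D + D**2 - 2*D)/(-2 + D))*D - D = ((-4 + D**2 - D)/(-2 + D))*D - D = D*(-4 + D**2 - D)/(-2 + D) - D = -D + D*(-4 + D**2 - D)/(-2 + D))
3791/h(-38, 30) + 3268/(-4914) = 3791/((-38*(-2 + (-38)**2 - 2*(-38))/(-2 - 38))) + 3268/(-4914) = 3791/((-38*(-2 + 1444 + 76)/(-40))) + 3268*(-1/4914) = 3791/((-38*(-1/40)*1518)) - 1634/2457 = 3791/(14421/10) - 1634/2457 = 3791*(10/14421) - 1634/2457 = 37910/14421 - 1634/2457 = 23193652/11810799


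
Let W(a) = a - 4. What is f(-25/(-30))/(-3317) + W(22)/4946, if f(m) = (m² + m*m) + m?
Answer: 219217/73826469 ≈ 0.0029694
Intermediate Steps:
f(m) = m + 2*m² (f(m) = (m² + m²) + m = 2*m² + m = m + 2*m²)
W(a) = -4 + a
f(-25/(-30))/(-3317) + W(22)/4946 = ((-25/(-30))*(1 + 2*(-25/(-30))))/(-3317) + (-4 + 22)/4946 = ((-25*(-1/30))*(1 + 2*(-25*(-1/30))))*(-1/3317) + 18*(1/4946) = (5*(1 + 2*(⅚))/6)*(-1/3317) + 9/2473 = (5*(1 + 5/3)/6)*(-1/3317) + 9/2473 = ((⅚)*(8/3))*(-1/3317) + 9/2473 = (20/9)*(-1/3317) + 9/2473 = -20/29853 + 9/2473 = 219217/73826469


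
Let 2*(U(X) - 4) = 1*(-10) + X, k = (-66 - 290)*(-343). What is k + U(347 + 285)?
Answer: 122423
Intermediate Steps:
k = 122108 (k = -356*(-343) = 122108)
U(X) = -1 + X/2 (U(X) = 4 + (1*(-10) + X)/2 = 4 + (-10 + X)/2 = 4 + (-5 + X/2) = -1 + X/2)
k + U(347 + 285) = 122108 + (-1 + (347 + 285)/2) = 122108 + (-1 + (½)*632) = 122108 + (-1 + 316) = 122108 + 315 = 122423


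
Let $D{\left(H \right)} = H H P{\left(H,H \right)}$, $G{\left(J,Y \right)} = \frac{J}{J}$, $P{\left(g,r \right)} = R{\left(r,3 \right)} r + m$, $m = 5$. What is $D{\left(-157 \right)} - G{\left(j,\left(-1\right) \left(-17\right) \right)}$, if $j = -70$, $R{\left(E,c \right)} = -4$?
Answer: $15602816$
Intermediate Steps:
$P{\left(g,r \right)} = 5 - 4 r$ ($P{\left(g,r \right)} = - 4 r + 5 = 5 - 4 r$)
$G{\left(J,Y \right)} = 1$
$D{\left(H \right)} = H^{2} \left(5 - 4 H\right)$ ($D{\left(H \right)} = H H \left(5 - 4 H\right) = H^{2} \left(5 - 4 H\right)$)
$D{\left(-157 \right)} - G{\left(j,\left(-1\right) \left(-17\right) \right)} = \left(-157\right)^{2} \left(5 - -628\right) - 1 = 24649 \left(5 + 628\right) - 1 = 24649 \cdot 633 - 1 = 15602817 - 1 = 15602816$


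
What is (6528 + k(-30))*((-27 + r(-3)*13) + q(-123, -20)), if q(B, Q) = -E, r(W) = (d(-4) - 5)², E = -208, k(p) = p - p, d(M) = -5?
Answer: 9667968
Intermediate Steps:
k(p) = 0
r(W) = 100 (r(W) = (-5 - 5)² = (-10)² = 100)
q(B, Q) = 208 (q(B, Q) = -1*(-208) = 208)
(6528 + k(-30))*((-27 + r(-3)*13) + q(-123, -20)) = (6528 + 0)*((-27 + 100*13) + 208) = 6528*((-27 + 1300) + 208) = 6528*(1273 + 208) = 6528*1481 = 9667968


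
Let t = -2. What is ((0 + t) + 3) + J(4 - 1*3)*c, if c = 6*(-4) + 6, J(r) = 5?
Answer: -89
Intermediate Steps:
c = -18 (c = -24 + 6 = -18)
((0 + t) + 3) + J(4 - 1*3)*c = ((0 - 2) + 3) + 5*(-18) = (-2 + 3) - 90 = 1 - 90 = -89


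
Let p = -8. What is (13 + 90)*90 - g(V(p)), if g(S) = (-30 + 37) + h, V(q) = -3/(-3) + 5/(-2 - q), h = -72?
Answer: 9335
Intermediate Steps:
V(q) = 1 + 5/(-2 - q) (V(q) = -3*(-⅓) + 5/(-2 - q) = 1 + 5/(-2 - q))
g(S) = -65 (g(S) = (-30 + 37) - 72 = 7 - 72 = -65)
(13 + 90)*90 - g(V(p)) = (13 + 90)*90 - 1*(-65) = 103*90 + 65 = 9270 + 65 = 9335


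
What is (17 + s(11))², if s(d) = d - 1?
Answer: 729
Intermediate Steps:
s(d) = -1 + d
(17 + s(11))² = (17 + (-1 + 11))² = (17 + 10)² = 27² = 729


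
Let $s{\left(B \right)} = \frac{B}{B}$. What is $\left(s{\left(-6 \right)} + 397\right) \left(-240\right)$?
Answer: $-95520$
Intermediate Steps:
$s{\left(B \right)} = 1$
$\left(s{\left(-6 \right)} + 397\right) \left(-240\right) = \left(1 + 397\right) \left(-240\right) = 398 \left(-240\right) = -95520$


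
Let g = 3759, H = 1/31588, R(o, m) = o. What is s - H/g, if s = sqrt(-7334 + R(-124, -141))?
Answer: -1/118739292 + I*sqrt(7458) ≈ -8.4218e-9 + 86.36*I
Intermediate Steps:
H = 1/31588 ≈ 3.1658e-5
s = I*sqrt(7458) (s = sqrt(-7334 - 124) = sqrt(-7458) = I*sqrt(7458) ≈ 86.36*I)
s - H/g = I*sqrt(7458) - 1/(31588*3759) = I*sqrt(7458) - 1*1/118739292 = I*sqrt(7458) - 1/118739292 = -1/118739292 + I*sqrt(7458)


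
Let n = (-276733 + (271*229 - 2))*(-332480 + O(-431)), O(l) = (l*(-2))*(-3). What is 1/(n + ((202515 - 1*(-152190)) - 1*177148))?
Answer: 1/71930806173 ≈ 1.3902e-11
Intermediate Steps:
O(l) = 6*l (O(l) = -2*l*(-3) = 6*l)
n = 71930628616 (n = (-276733 + (271*229 - 2))*(-332480 + 6*(-431)) = (-276733 + (62059 - 2))*(-332480 - 2586) = (-276733 + 62057)*(-335066) = -214676*(-335066) = 71930628616)
1/(n + ((202515 - 1*(-152190)) - 1*177148)) = 1/(71930628616 + ((202515 - 1*(-152190)) - 1*177148)) = 1/(71930628616 + ((202515 + 152190) - 177148)) = 1/(71930628616 + (354705 - 177148)) = 1/(71930628616 + 177557) = 1/71930806173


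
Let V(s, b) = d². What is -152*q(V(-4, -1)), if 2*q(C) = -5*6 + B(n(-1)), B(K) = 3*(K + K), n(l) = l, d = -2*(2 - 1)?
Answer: 2736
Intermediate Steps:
d = -2 (d = -2*1 = -2)
B(K) = 6*K (B(K) = 3*(2*K) = 6*K)
V(s, b) = 4 (V(s, b) = (-2)² = 4)
q(C) = -18 (q(C) = (-5*6 + 6*(-1))/2 = (-30 - 6)/2 = (½)*(-36) = -18)
-152*q(V(-4, -1)) = -152*(-18) = 2736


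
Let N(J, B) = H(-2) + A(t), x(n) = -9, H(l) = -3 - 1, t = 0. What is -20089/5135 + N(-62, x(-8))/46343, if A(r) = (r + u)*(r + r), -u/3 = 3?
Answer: -931005067/237971305 ≈ -3.9123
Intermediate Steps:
u = -9 (u = -3*3 = -9)
A(r) = 2*r*(-9 + r) (A(r) = (r - 9)*(r + r) = (-9 + r)*(2*r) = 2*r*(-9 + r))
H(l) = -4
N(J, B) = -4 (N(J, B) = -4 + 2*0*(-9 + 0) = -4 + 2*0*(-9) = -4 + 0 = -4)
-20089/5135 + N(-62, x(-8))/46343 = -20089/5135 - 4/46343 = -931005067/237971305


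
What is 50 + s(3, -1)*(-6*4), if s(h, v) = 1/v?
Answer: 74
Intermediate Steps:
50 + s(3, -1)*(-6*4) = 50 + (-6*4)/(-1) = 50 - 1*(-24) = 50 + 24 = 74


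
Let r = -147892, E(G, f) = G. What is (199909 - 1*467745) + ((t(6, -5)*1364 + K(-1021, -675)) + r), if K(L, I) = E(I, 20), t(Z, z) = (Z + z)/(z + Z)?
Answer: -415039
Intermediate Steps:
t(Z, z) = 1 (t(Z, z) = (Z + z)/(Z + z) = 1)
K(L, I) = I
(199909 - 1*467745) + ((t(6, -5)*1364 + K(-1021, -675)) + r) = (199909 - 1*467745) + ((1*1364 - 675) - 147892) = (199909 - 467745) + ((1364 - 675) - 147892) = -267836 + (689 - 147892) = -267836 - 147203 = -415039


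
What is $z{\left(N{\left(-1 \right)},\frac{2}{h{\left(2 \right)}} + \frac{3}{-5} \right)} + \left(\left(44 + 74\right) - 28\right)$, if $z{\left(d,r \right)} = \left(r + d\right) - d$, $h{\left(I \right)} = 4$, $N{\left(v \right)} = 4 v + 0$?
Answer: $\frac{899}{10} \approx 89.9$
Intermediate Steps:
$N{\left(v \right)} = 4 v$
$z{\left(d,r \right)} = r$ ($z{\left(d,r \right)} = \left(d + r\right) - d = r$)
$z{\left(N{\left(-1 \right)},\frac{2}{h{\left(2 \right)}} + \frac{3}{-5} \right)} + \left(\left(44 + 74\right) - 28\right) = \left(\frac{2}{4} + \frac{3}{-5}\right) + \left(\left(44 + 74\right) - 28\right) = \left(2 \cdot \frac{1}{4} + 3 \left(- \frac{1}{5}\right)\right) + \left(118 - 28\right) = \left(\frac{1}{2} - \frac{3}{5}\right) + 90 = - \frac{1}{10} + 90 = \frac{899}{10}$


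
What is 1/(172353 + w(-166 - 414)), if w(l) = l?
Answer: 1/171773 ≈ 5.8216e-6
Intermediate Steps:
1/(172353 + w(-166 - 414)) = 1/(172353 + (-166 - 414)) = 1/(172353 - 580) = 1/171773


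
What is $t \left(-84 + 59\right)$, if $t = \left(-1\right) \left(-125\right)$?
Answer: $-3125$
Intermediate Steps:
$t = 125$
$t \left(-84 + 59\right) = 125 \left(-84 + 59\right) = 125 \left(-25\right) = -3125$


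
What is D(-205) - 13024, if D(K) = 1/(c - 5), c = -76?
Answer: -1054945/81 ≈ -13024.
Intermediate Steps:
D(K) = -1/81 (D(K) = 1/(-76 - 5) = 1/(-81) = -1/81)
D(-205) - 13024 = -1/81 - 13024 = -1054945/81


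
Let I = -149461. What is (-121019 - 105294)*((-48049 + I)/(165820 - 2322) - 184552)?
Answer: 3414393329461539/81749 ≈ 4.1767e+10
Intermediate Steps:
(-121019 - 105294)*((-48049 + I)/(165820 - 2322) - 184552) = (-121019 - 105294)*((-48049 - 149461)/(165820 - 2322) - 184552) = -226313*(-197510/163498 - 184552) = -226313*(-197510*1/163498 - 184552) = -226313*(-98755/81749 - 184552) = -226313*(-15087040203/81749) = 3414393329461539/81749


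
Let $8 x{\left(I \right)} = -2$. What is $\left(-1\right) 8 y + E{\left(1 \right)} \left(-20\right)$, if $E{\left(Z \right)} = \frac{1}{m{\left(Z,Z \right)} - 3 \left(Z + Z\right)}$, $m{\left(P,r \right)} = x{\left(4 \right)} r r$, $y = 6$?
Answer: $- \frac{224}{5} \approx -44.8$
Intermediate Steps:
$x{\left(I \right)} = - \frac{1}{4}$ ($x{\left(I \right)} = \frac{1}{8} \left(-2\right) = - \frac{1}{4}$)
$m{\left(P,r \right)} = - \frac{r^{2}}{4}$ ($m{\left(P,r \right)} = - \frac{r}{4} r = - \frac{r^{2}}{4}$)
$E{\left(Z \right)} = \frac{1}{- 6 Z - \frac{Z^{2}}{4}}$ ($E{\left(Z \right)} = \frac{1}{- \frac{Z^{2}}{4} - 3 \left(Z + Z\right)} = \frac{1}{- \frac{Z^{2}}{4} - 3 \cdot 2 Z} = \frac{1}{- \frac{Z^{2}}{4} - 6 Z} = \frac{1}{- 6 Z - \frac{Z^{2}}{4}}$)
$\left(-1\right) 8 y + E{\left(1 \right)} \left(-20\right) = \left(-1\right) 8 \cdot 6 + \frac{4}{1 \left(-24 - 1\right)} \left(-20\right) = \left(-8\right) 6 + 4 \cdot 1 \frac{1}{-24 - 1} \left(-20\right) = -48 + 4 \cdot 1 \frac{1}{-25} \left(-20\right) = -48 + 4 \cdot 1 \left(- \frac{1}{25}\right) \left(-20\right) = -48 - - \frac{16}{5} = -48 + \frac{16}{5} = - \frac{224}{5}$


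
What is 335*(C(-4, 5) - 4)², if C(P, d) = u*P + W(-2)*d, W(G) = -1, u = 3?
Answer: 147735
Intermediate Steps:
C(P, d) = -d + 3*P (C(P, d) = 3*P - d = -d + 3*P)
335*(C(-4, 5) - 4)² = 335*((-1*5 + 3*(-4)) - 4)² = 335*((-5 - 12) - 4)² = 335*(-17 - 4)² = 335*(-21)² = 335*441 = 147735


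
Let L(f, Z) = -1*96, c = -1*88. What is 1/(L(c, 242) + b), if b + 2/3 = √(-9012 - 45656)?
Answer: -435/288056 - 9*I*√13667/288056 ≈ -0.0015101 - 0.0036526*I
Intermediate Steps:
c = -88
L(f, Z) = -96
b = -⅔ + 2*I*√13667 (b = -⅔ + √(-9012 - 45656) = -⅔ + √(-54668) = -⅔ + 2*I*√13667 ≈ -0.66667 + 233.81*I)
1/(L(c, 242) + b) = 1/(-96 + (-⅔ + 2*I*√13667)) = 1/(-290/3 + 2*I*√13667)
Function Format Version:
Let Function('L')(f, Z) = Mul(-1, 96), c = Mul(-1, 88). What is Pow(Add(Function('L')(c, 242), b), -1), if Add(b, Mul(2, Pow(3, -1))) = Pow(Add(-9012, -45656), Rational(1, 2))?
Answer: Add(Rational(-435, 288056), Mul(Rational(-9, 288056), I, Pow(13667, Rational(1, 2)))) ≈ Add(-0.0015101, Mul(-0.0036526, I))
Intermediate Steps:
c = -88
Function('L')(f, Z) = -96
b = Add(Rational(-2, 3), Mul(2, I, Pow(13667, Rational(1, 2)))) (b = Add(Rational(-2, 3), Pow(Add(-9012, -45656), Rational(1, 2))) = Add(Rational(-2, 3), Pow(-54668, Rational(1, 2))) = Add(Rational(-2, 3), Mul(2, I, Pow(13667, Rational(1, 2)))) ≈ Add(-0.66667, Mul(233.81, I)))
Pow(Add(Function('L')(c, 242), b), -1) = Pow(Add(-96, Add(Rational(-2, 3), Mul(2, I, Pow(13667, Rational(1, 2))))), -1) = Pow(Add(Rational(-290, 3), Mul(2, I, Pow(13667, Rational(1, 2)))), -1)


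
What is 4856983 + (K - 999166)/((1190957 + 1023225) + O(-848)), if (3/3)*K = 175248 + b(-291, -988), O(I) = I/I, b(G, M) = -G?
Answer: 10754248366262/2214183 ≈ 4.8570e+6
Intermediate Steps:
O(I) = 1
K = 175539 (K = 175248 - 1*(-291) = 175248 + 291 = 175539)
4856983 + (K - 999166)/((1190957 + 1023225) + O(-848)) = 4856983 + (175539 - 999166)/((1190957 + 1023225) + 1) = 4856983 - 823627/(2214182 + 1) = 4856983 - 823627/2214183 = 10754248366262/2214183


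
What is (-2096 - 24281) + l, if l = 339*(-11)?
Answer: -30106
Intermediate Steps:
l = -3729
(-2096 - 24281) + l = (-2096 - 24281) - 3729 = -26377 - 3729 = -30106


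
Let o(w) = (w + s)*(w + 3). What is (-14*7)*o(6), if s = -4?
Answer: -1764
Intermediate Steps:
o(w) = (-4 + w)*(3 + w) (o(w) = (w - 4)*(w + 3) = (-4 + w)*(3 + w))
(-14*7)*o(6) = (-14*7)*(-12 + 6**2 - 1*6) = -98*(-12 + 36 - 6) = -98*18 = -1764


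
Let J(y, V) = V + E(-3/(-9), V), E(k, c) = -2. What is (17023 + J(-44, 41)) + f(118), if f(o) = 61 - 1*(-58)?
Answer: 17181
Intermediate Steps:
f(o) = 119 (f(o) = 61 + 58 = 119)
J(y, V) = -2 + V (J(y, V) = V - 2 = -2 + V)
(17023 + J(-44, 41)) + f(118) = (17023 + (-2 + 41)) + 119 = (17023 + 39) + 119 = 17062 + 119 = 17181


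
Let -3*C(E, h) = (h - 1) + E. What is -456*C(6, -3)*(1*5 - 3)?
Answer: 608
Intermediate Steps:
C(E, h) = 1/3 - E/3 - h/3 (C(E, h) = -((h - 1) + E)/3 = -((-1 + h) + E)/3 = -(-1 + E + h)/3 = 1/3 - E/3 - h/3)
-456*C(6, -3)*(1*5 - 3) = -456*(1/3 - 1/3*6 - 1/3*(-3))*(1*5 - 3) = -456*(1/3 - 2 + 1)*(5 - 3) = -(-304)*2 = -456*(-4/3) = 608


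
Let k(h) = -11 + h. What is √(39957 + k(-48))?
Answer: √39898 ≈ 199.74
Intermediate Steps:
√(39957 + k(-48)) = √(39957 + (-11 - 48)) = √(39957 - 59) = √39898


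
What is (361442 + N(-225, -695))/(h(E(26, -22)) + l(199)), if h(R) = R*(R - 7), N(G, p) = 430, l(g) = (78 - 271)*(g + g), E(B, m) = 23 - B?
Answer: -22617/4799 ≈ -4.7129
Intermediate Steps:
l(g) = -386*g
h(R) = R*(-7 + R)
(361442 + N(-225, -695))/(h(E(26, -22)) + l(199)) = (361442 + 430)/((23 - 1*26)*(-7 + (23 - 1*26)) - 386*199) = 361872/((23 - 26)*(-7 + (23 - 26)) - 76814) = 361872/(-3*(-7 - 3) - 76814) = 361872/(-3*(-10) - 76814) = 361872/(30 - 76814) = 361872/(-76784) = 361872*(-1/76784) = -22617/4799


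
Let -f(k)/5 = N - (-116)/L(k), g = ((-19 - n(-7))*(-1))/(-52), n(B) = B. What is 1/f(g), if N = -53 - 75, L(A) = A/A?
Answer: 1/60 ≈ 0.016667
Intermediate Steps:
L(A) = 1
g = -3/13 (g = ((-19 - 1*(-7))*(-1))/(-52) = ((-19 + 7)*(-1))*(-1/52) = -12*(-1)*(-1/52) = 12*(-1/52) = -3/13 ≈ -0.23077)
N = -128
f(k) = 60 (f(k) = -5*(-128 - (-116)/1) = -5*(-128 - (-116)) = -5*(-128 - 1*(-116)) = -5*(-128 + 116) = -5*(-12) = 60)
1/f(g) = 1/60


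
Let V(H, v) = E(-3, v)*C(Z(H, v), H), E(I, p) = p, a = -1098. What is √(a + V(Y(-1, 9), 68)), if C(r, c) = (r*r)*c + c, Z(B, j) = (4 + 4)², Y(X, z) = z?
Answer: 3*√278474 ≈ 1583.1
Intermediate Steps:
Z(B, j) = 64 (Z(B, j) = 8² = 64)
C(r, c) = c + c*r² (C(r, c) = r²*c + c = c*r² + c = c + c*r²)
V(H, v) = 4097*H*v (V(H, v) = v*(H*(1 + 64²)) = v*(H*(1 + 4096)) = v*(H*4097) = v*(4097*H) = 4097*H*v)
√(a + V(Y(-1, 9), 68)) = √(-1098 + 4097*9*68) = √(-1098 + 2507364) = √2506266 = 3*√278474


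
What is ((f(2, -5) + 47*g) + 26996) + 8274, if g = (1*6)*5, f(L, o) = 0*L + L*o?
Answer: 36670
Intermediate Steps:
f(L, o) = L*o (f(L, o) = 0 + L*o = L*o)
g = 30 (g = 6*5 = 30)
((f(2, -5) + 47*g) + 26996) + 8274 = ((2*(-5) + 47*30) + 26996) + 8274 = ((-10 + 1410) + 26996) + 8274 = (1400 + 26996) + 8274 = 28396 + 8274 = 36670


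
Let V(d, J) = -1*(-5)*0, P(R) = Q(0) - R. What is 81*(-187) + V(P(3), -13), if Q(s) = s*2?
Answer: -15147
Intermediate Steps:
Q(s) = 2*s
P(R) = -R (P(R) = 2*0 - R = 0 - R = -R)
V(d, J) = 0 (V(d, J) = 5*0 = 0)
81*(-187) + V(P(3), -13) = 81*(-187) + 0 = -15147 + 0 = -15147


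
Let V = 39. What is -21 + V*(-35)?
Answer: -1386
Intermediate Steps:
-21 + V*(-35) = -21 + 39*(-35) = -21 - 1365 = -1386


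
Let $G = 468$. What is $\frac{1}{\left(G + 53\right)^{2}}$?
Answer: $\frac{1}{271441} \approx 3.684 \cdot 10^{-6}$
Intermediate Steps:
$\frac{1}{\left(G + 53\right)^{2}} = \frac{1}{\left(468 + 53\right)^{2}} = \frac{1}{521^{2}} = \frac{1}{271441}$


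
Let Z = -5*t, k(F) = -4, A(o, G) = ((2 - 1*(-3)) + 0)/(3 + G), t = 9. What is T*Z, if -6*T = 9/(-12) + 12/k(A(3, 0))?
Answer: -225/8 ≈ -28.125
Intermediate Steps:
A(o, G) = 5/(3 + G) (A(o, G) = ((2 + 3) + 0)/(3 + G) = (5 + 0)/(3 + G) = 5/(3 + G))
Z = -45 (Z = -5*9 = -45)
T = 5/8 (T = -(9/(-12) + 12/(-4))/6 = -(9*(-1/12) + 12*(-¼))/6 = -(-¾ - 3)/6 = -⅙*(-15/4) = 5/8 ≈ 0.62500)
T*Z = (5/8)*(-45) = -225/8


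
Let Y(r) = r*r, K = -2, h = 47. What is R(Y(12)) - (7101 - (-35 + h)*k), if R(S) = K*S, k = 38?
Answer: -6933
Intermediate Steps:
Y(r) = r²
R(S) = -2*S
R(Y(12)) - (7101 - (-35 + h)*k) = -2*12² - (7101 - (-35 + 47)*38) = -2*144 - (7101 - 12*38) = -288 - (7101 - 1*456) = -288 - (7101 - 456) = -288 - 1*6645 = -288 - 6645 = -6933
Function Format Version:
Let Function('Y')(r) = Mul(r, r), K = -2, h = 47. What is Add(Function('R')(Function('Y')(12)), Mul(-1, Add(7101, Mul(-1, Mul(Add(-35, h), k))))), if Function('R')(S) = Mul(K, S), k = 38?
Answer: -6933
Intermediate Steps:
Function('Y')(r) = Pow(r, 2)
Function('R')(S) = Mul(-2, S)
Add(Function('R')(Function('Y')(12)), Mul(-1, Add(7101, Mul(-1, Mul(Add(-35, h), k))))) = Add(Mul(-2, Pow(12, 2)), Mul(-1, Add(7101, Mul(-1, Mul(Add(-35, 47), 38))))) = Add(Mul(-2, 144), Mul(-1, Add(7101, Mul(-1, Mul(12, 38))))) = Add(-288, Mul(-1, Add(7101, Mul(-1, 456)))) = Add(-288, Mul(-1, Add(7101, -456))) = Add(-288, Mul(-1, 6645)) = Add(-288, -6645) = -6933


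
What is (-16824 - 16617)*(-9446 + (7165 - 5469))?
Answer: 259167750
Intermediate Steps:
(-16824 - 16617)*(-9446 + (7165 - 5469)) = -33441*(-9446 + 1696) = -33441*(-7750) = 259167750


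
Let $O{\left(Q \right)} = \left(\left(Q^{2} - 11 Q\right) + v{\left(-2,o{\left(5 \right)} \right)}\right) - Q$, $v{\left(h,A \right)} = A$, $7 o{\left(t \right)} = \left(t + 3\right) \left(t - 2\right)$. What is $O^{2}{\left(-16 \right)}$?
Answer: $\frac{9985600}{49} \approx 2.0379 \cdot 10^{5}$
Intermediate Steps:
$o{\left(t \right)} = \frac{\left(-2 + t\right) \left(3 + t\right)}{7}$ ($o{\left(t \right)} = \frac{\left(t + 3\right) \left(t - 2\right)}{7} = \frac{\left(3 + t\right) \left(-2 + t\right)}{7} = \frac{\left(-2 + t\right) \left(3 + t\right)}{7}$)
$O{\left(Q \right)} = \frac{24}{7} + Q^{2} - 12 Q$ ($O{\left(Q \right)} = \left(\left(Q^{2} - 11 Q\right) + \left(- \frac{6}{7} + \frac{1}{7} \cdot 5 + \frac{5^{2}}{7}\right)\right) - Q = \left(\left(Q^{2} - 11 Q\right) + \left(- \frac{6}{7} + \frac{5}{7} + \frac{1}{7} \cdot 25\right)\right) - Q = \left(\left(Q^{2} - 11 Q\right) + \left(- \frac{6}{7} + \frac{5}{7} + \frac{25}{7}\right)\right) - Q = \left(\left(Q^{2} - 11 Q\right) + \frac{24}{7}\right) - Q = \left(\frac{24}{7} + Q^{2} - 11 Q\right) - Q = \frac{24}{7} + Q^{2} - 12 Q$)
$O^{2}{\left(-16 \right)} = \left(\frac{24}{7} + \left(-16\right)^{2} - -192\right)^{2} = \left(\frac{24}{7} + 256 + 192\right)^{2} = \left(\frac{3160}{7}\right)^{2} = \frac{9985600}{49}$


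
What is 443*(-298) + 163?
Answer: -131851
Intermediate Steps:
443*(-298) + 163 = -132014 + 163 = -131851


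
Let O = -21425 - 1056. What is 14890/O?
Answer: -14890/22481 ≈ -0.66234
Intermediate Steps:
O = -22481
14890/O = 14890/(-22481) = 14890*(-1/22481) = -14890/22481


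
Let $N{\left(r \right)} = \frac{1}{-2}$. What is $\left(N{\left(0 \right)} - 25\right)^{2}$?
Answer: $\frac{2601}{4} \approx 650.25$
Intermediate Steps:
$N{\left(r \right)} = - \frac{1}{2}$
$\left(N{\left(0 \right)} - 25\right)^{2} = \left(- \frac{1}{2} - 25\right)^{2} = \left(- \frac{51}{2}\right)^{2} = \frac{2601}{4}$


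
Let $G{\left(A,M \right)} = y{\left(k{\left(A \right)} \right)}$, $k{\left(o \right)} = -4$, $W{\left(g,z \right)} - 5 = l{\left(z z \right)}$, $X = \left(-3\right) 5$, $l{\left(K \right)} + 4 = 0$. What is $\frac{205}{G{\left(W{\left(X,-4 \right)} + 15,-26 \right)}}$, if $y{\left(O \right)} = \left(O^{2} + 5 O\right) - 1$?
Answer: $-41$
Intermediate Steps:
$l{\left(K \right)} = -4$ ($l{\left(K \right)} = -4 + 0 = -4$)
$X = -15$
$W{\left(g,z \right)} = 1$ ($W{\left(g,z \right)} = 5 - 4 = 1$)
$y{\left(O \right)} = -1 + O^{2} + 5 O$
$G{\left(A,M \right)} = -5$ ($G{\left(A,M \right)} = -1 + \left(-4\right)^{2} + 5 \left(-4\right) = -1 + 16 - 20 = -5$)
$\frac{205}{G{\left(W{\left(X,-4 \right)} + 15,-26 \right)}} = \frac{205}{-5} = 205 \left(- \frac{1}{5}\right) = -41$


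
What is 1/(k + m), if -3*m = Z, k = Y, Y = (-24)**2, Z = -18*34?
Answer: 1/780 ≈ 0.0012821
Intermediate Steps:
Z = -612
Y = 576
k = 576
m = 204 (m = -1/3*(-612) = 204)
1/(k + m) = 1/(576 + 204) = 1/780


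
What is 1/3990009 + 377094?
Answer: 1504608453847/3990009 ≈ 3.7709e+5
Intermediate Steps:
1/3990009 + 377094 = 1504608453847/3990009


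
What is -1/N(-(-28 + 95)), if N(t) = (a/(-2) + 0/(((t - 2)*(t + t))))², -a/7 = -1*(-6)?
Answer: -1/441 ≈ -0.0022676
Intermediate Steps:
a = -42 (a = -(-7)*(-6) = -7*6 = -42)
N(t) = 441 (N(t) = (-42/(-2) + 0/(((t - 2)*(t + t))))² = (-42*(-½) + 0/(((-2 + t)*(2*t))))² = (21 + 0/((2*t*(-2 + t))))² = (21 + 0*(1/(2*t*(-2 + t))))² = (21 + 0)² = 21² = 441)
-1/N(-(-28 + 95)) = -1/441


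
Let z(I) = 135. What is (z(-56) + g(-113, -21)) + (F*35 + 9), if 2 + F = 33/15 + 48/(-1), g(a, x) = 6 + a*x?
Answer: 850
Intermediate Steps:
F = -239/5 (F = -2 + (33/15 + 48/(-1)) = -2 + (33*(1/15) + 48*(-1)) = -2 + (11/5 - 48) = -2 - 229/5 = -239/5 ≈ -47.800)
(z(-56) + g(-113, -21)) + (F*35 + 9) = (135 + (6 - 113*(-21))) + (-239/5*35 + 9) = (135 + (6 + 2373)) + (-1673 + 9) = (135 + 2379) - 1664 = 2514 - 1664 = 850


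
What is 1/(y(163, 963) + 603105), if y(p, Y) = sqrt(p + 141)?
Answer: 603105/363735640721 - 4*sqrt(19)/363735640721 ≈ 1.6580e-6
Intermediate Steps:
y(p, Y) = sqrt(141 + p)
1/(y(163, 963) + 603105) = 1/(sqrt(141 + 163) + 603105) = 1/(sqrt(304) + 603105) = 1/(4*sqrt(19) + 603105) = 1/(603105 + 4*sqrt(19))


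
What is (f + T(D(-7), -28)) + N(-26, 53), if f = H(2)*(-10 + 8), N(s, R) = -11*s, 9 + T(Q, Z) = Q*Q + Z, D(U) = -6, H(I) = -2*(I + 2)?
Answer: 301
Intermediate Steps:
H(I) = -4 - 2*I (H(I) = -2*(2 + I) = -4 - 2*I)
T(Q, Z) = -9 + Z + Q² (T(Q, Z) = -9 + (Q*Q + Z) = -9 + (Q² + Z) = -9 + (Z + Q²) = -9 + Z + Q²)
f = 16 (f = (-4 - 2*2)*(-10 + 8) = (-4 - 4)*(-2) = -8*(-2) = 16)
(f + T(D(-7), -28)) + N(-26, 53) = (16 + (-9 - 28 + (-6)²)) - 11*(-26) = (16 + (-9 - 28 + 36)) + 286 = (16 - 1) + 286 = 15 + 286 = 301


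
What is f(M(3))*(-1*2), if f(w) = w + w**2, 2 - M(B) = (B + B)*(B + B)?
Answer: -2244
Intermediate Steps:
M(B) = 2 - 4*B**2 (M(B) = 2 - (B + B)*(B + B) = 2 - 2*B*2*B = 2 - 4*B**2)
f(M(3))*(-1*2) = ((2 - 4*3**2)*(1 + (2 - 4*3**2)))*(-1*2) = ((2 - 4*9)*(1 + (2 - 4*9)))*(-2) = ((2 - 36)*(1 + (2 - 36)))*(-2) = -34*(1 - 34)*(-2) = -34*(-33)*(-2) = 1122*(-2) = -2244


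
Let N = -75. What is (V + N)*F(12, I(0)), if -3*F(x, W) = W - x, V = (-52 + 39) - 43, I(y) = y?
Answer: -524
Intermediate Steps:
V = -56 (V = -13 - 43 = -56)
F(x, W) = -W/3 + x/3 (F(x, W) = -(W - x)/3 = -W/3 + x/3)
(V + N)*F(12, I(0)) = (-56 - 75)*(-⅓*0 + (⅓)*12) = -131*(0 + 4) = -131*4 = -524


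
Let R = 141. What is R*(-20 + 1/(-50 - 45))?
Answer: -268041/95 ≈ -2821.5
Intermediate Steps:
R*(-20 + 1/(-50 - 45)) = 141*(-20 + 1/(-50 - 45)) = 141*(-20 + 1/(-95)) = 141*(-20 - 1/95) = 141*(-1901/95) = -268041/95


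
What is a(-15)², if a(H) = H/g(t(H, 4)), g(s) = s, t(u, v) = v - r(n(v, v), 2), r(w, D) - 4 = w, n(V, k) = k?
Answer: 225/16 ≈ 14.063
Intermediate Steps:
r(w, D) = 4 + w
t(u, v) = -4 (t(u, v) = v - (4 + v) = v + (-4 - v) = -4)
a(H) = -H/4 (a(H) = H/(-4) = H*(-¼) = -H/4)
a(-15)² = (-¼*(-15))² = (15/4)² = 225/16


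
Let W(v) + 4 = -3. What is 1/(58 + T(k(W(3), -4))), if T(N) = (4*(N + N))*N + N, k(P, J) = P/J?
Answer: 4/337 ≈ 0.011869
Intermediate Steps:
W(v) = -7 (W(v) = -4 - 3 = -7)
T(N) = N + 8*N² (T(N) = (4*(2*N))*N + N = (8*N)*N + N = 8*N² + N = N + 8*N²)
1/(58 + T(k(W(3), -4))) = 1/(58 + (-7/(-4))*(1 + 8*(-7/(-4)))) = 1/(58 + (-7*(-¼))*(1 + 8*(-7*(-¼)))) = 1/(58 + 7*(1 + 8*(7/4))/4) = 1/(58 + 7*(1 + 14)/4) = 1/(58 + (7/4)*15) = 1/(58 + 105/4) = 1/(337/4) = 4/337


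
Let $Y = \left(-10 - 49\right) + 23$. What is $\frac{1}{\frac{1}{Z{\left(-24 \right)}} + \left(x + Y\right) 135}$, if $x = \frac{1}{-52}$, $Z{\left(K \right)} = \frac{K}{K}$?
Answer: $- \frac{52}{252803} \approx -0.00020569$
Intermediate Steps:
$Y = -36$ ($Y = \left(-10 - 49\right) + 23 = -59 + 23 = -36$)
$Z{\left(K \right)} = 1$
$x = - \frac{1}{52} \approx -0.019231$
$\frac{1}{\frac{1}{Z{\left(-24 \right)}} + \left(x + Y\right) 135} = \frac{1}{1^{-1} + \left(- \frac{1}{52} - 36\right) 135} = \frac{1}{1 - \frac{252855}{52}} = \frac{1}{- \frac{252803}{52}} = - \frac{52}{252803}$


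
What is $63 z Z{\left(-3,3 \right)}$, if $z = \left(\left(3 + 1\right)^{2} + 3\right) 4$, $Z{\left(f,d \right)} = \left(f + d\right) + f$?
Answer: $-14364$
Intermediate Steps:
$Z{\left(f,d \right)} = d + 2 f$ ($Z{\left(f,d \right)} = \left(d + f\right) + f = d + 2 f$)
$z = 76$ ($z = \left(4^{2} + 3\right) 4 = \left(16 + 3\right) 4 = 19 \cdot 4 = 76$)
$63 z Z{\left(-3,3 \right)} = 63 \cdot 76 \left(3 + 2 \left(-3\right)\right) = 4788 \left(3 - 6\right) = 4788 \left(-3\right) = -14364$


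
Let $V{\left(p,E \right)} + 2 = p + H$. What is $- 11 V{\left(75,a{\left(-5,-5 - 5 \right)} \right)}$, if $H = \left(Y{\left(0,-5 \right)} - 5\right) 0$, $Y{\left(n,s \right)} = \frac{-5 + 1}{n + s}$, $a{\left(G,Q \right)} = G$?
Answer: $-803$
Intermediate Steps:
$Y{\left(n,s \right)} = - \frac{4}{n + s}$
$H = 0$ ($H = \left(- \frac{4}{0 - 5} - 5\right) 0 = \left(- \frac{4}{-5} - 5\right) 0 = \left(\left(-4\right) \left(- \frac{1}{5}\right) - 5\right) 0 = \left(\frac{4}{5} - 5\right) 0 = \left(- \frac{21}{5}\right) 0 = 0$)
$V{\left(p,E \right)} = -2 + p$ ($V{\left(p,E \right)} = -2 + \left(p + 0\right) = -2 + p$)
$- 11 V{\left(75,a{\left(-5,-5 - 5 \right)} \right)} = - 11 \left(-2 + 75\right) = \left(-11\right) 73 = -803$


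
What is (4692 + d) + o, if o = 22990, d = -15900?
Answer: 11782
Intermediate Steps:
(4692 + d) + o = (4692 - 15900) + 22990 = -11208 + 22990 = 11782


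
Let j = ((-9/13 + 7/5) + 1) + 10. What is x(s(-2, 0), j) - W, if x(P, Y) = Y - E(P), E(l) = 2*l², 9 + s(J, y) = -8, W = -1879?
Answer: 85326/65 ≈ 1312.7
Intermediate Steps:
s(J, y) = -17 (s(J, y) = -9 - 8 = -17)
j = 761/65 (j = ((-9*1/13 + 7*(⅕)) + 1) + 10 = ((-9/13 + 7/5) + 1) + 10 = (46/65 + 1) + 10 = 111/65 + 10 = 761/65 ≈ 11.708)
x(P, Y) = Y - 2*P²
x(s(-2, 0), j) - W = (761/65 - 2*(-17)²) - 1*(-1879) = (761/65 - 2*289) + 1879 = (761/65 - 578) + 1879 = -36809/65 + 1879 = 85326/65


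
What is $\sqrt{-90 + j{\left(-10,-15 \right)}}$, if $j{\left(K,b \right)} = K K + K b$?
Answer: $4 \sqrt{10} \approx 12.649$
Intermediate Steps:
$j{\left(K,b \right)} = K^{2} + K b$
$\sqrt{-90 + j{\left(-10,-15 \right)}} = \sqrt{-90 - 10 \left(-10 - 15\right)} = \sqrt{-90 - -250} = \sqrt{-90 + 250} = \sqrt{160} = 4 \sqrt{10}$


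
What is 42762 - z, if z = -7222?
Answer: 49984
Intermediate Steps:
42762 - z = 42762 - 1*(-7222) = 42762 + 7222 = 49984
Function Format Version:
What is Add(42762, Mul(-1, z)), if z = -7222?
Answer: 49984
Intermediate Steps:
Add(42762, Mul(-1, z)) = Add(42762, Mul(-1, -7222)) = Add(42762, 7222) = 49984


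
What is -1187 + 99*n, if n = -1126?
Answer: -112661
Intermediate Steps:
-1187 + 99*n = -1187 + 99*(-1126) = -1187 - 111474 = -112661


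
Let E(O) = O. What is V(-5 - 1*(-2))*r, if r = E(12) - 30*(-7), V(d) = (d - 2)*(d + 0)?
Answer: 3330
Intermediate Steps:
V(d) = d*(-2 + d) (V(d) = (-2 + d)*d = d*(-2 + d))
r = 222 (r = 12 - 30*(-7) = 12 + 210 = 222)
V(-5 - 1*(-2))*r = ((-5 - 1*(-2))*(-2 + (-5 - 1*(-2))))*222 = ((-5 + 2)*(-2 + (-5 + 2)))*222 = -3*(-2 - 3)*222 = -3*(-5)*222 = 15*222 = 3330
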